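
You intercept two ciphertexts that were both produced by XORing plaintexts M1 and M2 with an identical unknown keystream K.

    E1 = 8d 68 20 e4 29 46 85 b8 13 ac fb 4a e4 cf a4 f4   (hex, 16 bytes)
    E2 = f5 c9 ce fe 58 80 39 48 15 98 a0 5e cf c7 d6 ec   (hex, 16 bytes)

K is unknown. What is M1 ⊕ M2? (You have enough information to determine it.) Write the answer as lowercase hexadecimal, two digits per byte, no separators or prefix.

E1 ⊕ E2 = (M1 ⊕ K) ⊕ (M2 ⊕ K) = M1 ⊕ M2 — the shared key cancels under XOR.
byte 0: 8d ⊕ f5 = 78
byte 1: 68 ⊕ c9 = a1
byte 2: 20 ⊕ ce = ee
byte 3: e4 ⊕ fe = 1a
byte 4: 29 ⊕ 58 = 71
byte 5: 46 ⊕ 80 = c6
byte 6: 85 ⊕ 39 = bc
byte 7: b8 ⊕ 48 = f0
byte 8: 13 ⊕ 15 = 06
byte 9: ac ⊕ 98 = 34
byte 10: fb ⊕ a0 = 5b
byte 11: 4a ⊕ 5e = 14
byte 12: e4 ⊕ cf = 2b
byte 13: cf ⊕ c7 = 08
byte 14: a4 ⊕ d6 = 72
byte 15: f4 ⊕ ec = 18

78a1ee1a71c6bcf006345b142b087218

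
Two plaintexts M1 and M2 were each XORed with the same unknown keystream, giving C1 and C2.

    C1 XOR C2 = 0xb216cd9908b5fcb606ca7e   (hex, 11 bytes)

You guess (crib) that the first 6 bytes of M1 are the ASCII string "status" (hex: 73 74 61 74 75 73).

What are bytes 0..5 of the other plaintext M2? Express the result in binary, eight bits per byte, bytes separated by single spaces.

11000001 01100010 10101100 11101101 01111101 11000110

Since C1 ⊕ C2 = M1 ⊕ M2, XORing with the guessed M1 bytes yields the corresponding M2 bytes: M2 = (C1 ⊕ C2) ⊕ M1.
178 ^ 115 = 193
 22 ^ 116 =  98
205 ^  97 = 172
153 ^ 116 = 237
  8 ^ 117 = 125
181 ^ 115 = 198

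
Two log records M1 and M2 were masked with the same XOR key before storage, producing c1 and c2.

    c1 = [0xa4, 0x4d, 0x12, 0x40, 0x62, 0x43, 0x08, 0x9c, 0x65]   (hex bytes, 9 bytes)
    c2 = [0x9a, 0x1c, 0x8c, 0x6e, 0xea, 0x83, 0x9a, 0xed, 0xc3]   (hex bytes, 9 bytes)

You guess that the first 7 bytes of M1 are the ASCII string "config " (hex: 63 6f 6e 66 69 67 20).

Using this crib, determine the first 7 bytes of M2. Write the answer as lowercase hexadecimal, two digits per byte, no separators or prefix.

5d3ef048e1a7b2

First, c1 ⊕ c2 = (M1 ⊕ K) ⊕ (M2 ⊕ K) = M1 ⊕ M2, so the key drops out. Then M2 = (M1 ⊕ M2) ⊕ M1 over the first 7 bytes.
byte 0: (a4 ^ 9a) ^ 63 = 3e ^ 63 = 5d
byte 1: (4d ^ 1c) ^ 6f = 51 ^ 6f = 3e
byte 2: (12 ^ 8c) ^ 6e = 9e ^ 6e = f0
byte 3: (40 ^ 6e) ^ 66 = 2e ^ 66 = 48
byte 4: (62 ^ ea) ^ 69 = 88 ^ 69 = e1
byte 5: (43 ^ 83) ^ 67 = c0 ^ 67 = a7
byte 6: (08 ^ 9a) ^ 20 = 92 ^ 20 = b2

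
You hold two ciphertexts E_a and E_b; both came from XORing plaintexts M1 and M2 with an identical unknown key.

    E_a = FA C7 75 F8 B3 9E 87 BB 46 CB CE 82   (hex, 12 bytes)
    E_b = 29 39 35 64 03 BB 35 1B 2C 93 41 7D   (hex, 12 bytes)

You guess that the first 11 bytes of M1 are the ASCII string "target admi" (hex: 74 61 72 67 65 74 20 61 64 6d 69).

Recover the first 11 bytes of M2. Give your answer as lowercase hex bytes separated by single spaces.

First, E_a ⊕ E_b = (M1 ⊕ K) ⊕ (M2 ⊕ K) = M1 ⊕ M2, so the key drops out. Then M2 = (M1 ⊕ M2) ⊕ M1 over the first 11 bytes.
byte 0: (fa ⊕ 29) ⊕ 74 = d3 ⊕ 74 = a7
byte 1: (c7 ⊕ 39) ⊕ 61 = fe ⊕ 61 = 9f
byte 2: (75 ⊕ 35) ⊕ 72 = 40 ⊕ 72 = 32
byte 3: (f8 ⊕ 64) ⊕ 67 = 9c ⊕ 67 = fb
byte 4: (b3 ⊕ 03) ⊕ 65 = b0 ⊕ 65 = d5
byte 5: (9e ⊕ bb) ⊕ 74 = 25 ⊕ 74 = 51
byte 6: (87 ⊕ 35) ⊕ 20 = b2 ⊕ 20 = 92
byte 7: (bb ⊕ 1b) ⊕ 61 = a0 ⊕ 61 = c1
byte 8: (46 ⊕ 2c) ⊕ 64 = 6a ⊕ 64 = 0e
byte 9: (cb ⊕ 93) ⊕ 6d = 58 ⊕ 6d = 35
byte 10: (ce ⊕ 41) ⊕ 69 = 8f ⊕ 69 = e6

a7 9f 32 fb d5 51 92 c1 0e 35 e6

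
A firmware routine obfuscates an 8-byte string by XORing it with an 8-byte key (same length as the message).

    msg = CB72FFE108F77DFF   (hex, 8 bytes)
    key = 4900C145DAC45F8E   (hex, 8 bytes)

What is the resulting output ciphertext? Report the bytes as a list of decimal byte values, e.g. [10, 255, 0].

[130, 114, 62, 164, 210, 51, 34, 113]

XOR is its own inverse, so applying the key byte-wise gives the result directly.
cb XOR 49 = 82
72 XOR 00 = 72
ff XOR c1 = 3e
e1 XOR 45 = a4
08 XOR da = d2
f7 XOR c4 = 33
7d XOR 5f = 22
ff XOR 8e = 71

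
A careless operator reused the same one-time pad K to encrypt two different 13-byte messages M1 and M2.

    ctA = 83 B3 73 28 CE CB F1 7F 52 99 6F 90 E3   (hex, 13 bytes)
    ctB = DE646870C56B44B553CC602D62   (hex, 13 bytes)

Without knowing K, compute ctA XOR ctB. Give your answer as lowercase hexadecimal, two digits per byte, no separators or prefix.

5dd71b580ba0b5ca01550fbd81

ctA ⊕ ctB = (M1 ⊕ K) ⊕ (M2 ⊕ K) = M1 ⊕ M2 — the shared key cancels under XOR.
byte 0: 131 ⊕ 222 =  93
byte 1: 179 ⊕ 100 = 215
byte 2: 115 ⊕ 104 =  27
byte 3:  40 ⊕ 112 =  88
byte 4: 206 ⊕ 197 =  11
byte 5: 203 ⊕ 107 = 160
byte 6: 241 ⊕  68 = 181
byte 7: 127 ⊕ 181 = 202
byte 8:  82 ⊕  83 =   1
byte 9: 153 ⊕ 204 =  85
byte 10: 111 ⊕  96 =  15
byte 11: 144 ⊕  45 = 189
byte 12: 227 ⊕  98 = 129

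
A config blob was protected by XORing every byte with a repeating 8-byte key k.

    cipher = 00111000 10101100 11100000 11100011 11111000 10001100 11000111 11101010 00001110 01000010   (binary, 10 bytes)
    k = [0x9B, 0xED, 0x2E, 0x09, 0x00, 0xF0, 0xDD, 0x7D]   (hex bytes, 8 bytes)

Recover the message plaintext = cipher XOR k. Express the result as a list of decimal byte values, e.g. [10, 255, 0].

[163, 65, 206, 234, 248, 124, 26, 151, 149, 175]

The 8-byte key repeats, so the effective keystream is 9b ed 2e 09 00 f0 dd 7d 9b ed.
byte 0: 38 xor 9b = a3
byte 1: ac xor ed = 41
byte 2: e0 xor 2e = ce
byte 3: e3 xor 09 = ea
byte 4: f8 xor 00 = f8
byte 5: 8c xor f0 = 7c
byte 6: c7 xor dd = 1a
byte 7: ea xor 7d = 97
byte 8: 0e xor 9b = 95
byte 9: 42 xor ed = af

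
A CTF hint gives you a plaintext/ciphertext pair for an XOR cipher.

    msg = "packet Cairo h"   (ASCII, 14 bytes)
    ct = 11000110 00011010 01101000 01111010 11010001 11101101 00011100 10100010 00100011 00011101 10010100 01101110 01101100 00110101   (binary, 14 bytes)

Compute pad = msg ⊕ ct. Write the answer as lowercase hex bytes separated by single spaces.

b6 7b 0b 11 b4 99 3c e1 42 74 e6 01 4c 5d

Since ct = msg ⊕ pad, XORing both sides with msg gives pad = msg ⊕ ct.
70 xor c6 = b6
61 xor 1a = 7b
63 xor 68 = 0b
6b xor 7a = 11
65 xor d1 = b4
74 xor ed = 99
20 xor 1c = 3c
43 xor a2 = e1
61 xor 23 = 42
69 xor 1d = 74
72 xor 94 = e6
6f xor 6e = 01
20 xor 6c = 4c
68 xor 35 = 5d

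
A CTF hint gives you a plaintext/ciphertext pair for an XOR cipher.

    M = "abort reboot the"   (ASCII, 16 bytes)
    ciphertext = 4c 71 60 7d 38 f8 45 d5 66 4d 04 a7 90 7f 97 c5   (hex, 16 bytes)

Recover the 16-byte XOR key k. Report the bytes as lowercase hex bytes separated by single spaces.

Since ciphertext = M ⊕ k, XORing both sides with M gives k = M ⊕ ciphertext.
byte 0: 01100001 xor 01001100 = 00101101
byte 1: 01100010 xor 01110001 = 00010011
byte 2: 01101111 xor 01100000 = 00001111
byte 3: 01110010 xor 01111101 = 00001111
byte 4: 01110100 xor 00111000 = 01001100
byte 5: 00100000 xor 11111000 = 11011000
byte 6: 01110010 xor 01000101 = 00110111
byte 7: 01100101 xor 11010101 = 10110000
byte 8: 01100010 xor 01100110 = 00000100
byte 9: 01101111 xor 01001101 = 00100010
byte 10: 01101111 xor 00000100 = 01101011
byte 11: 01110100 xor 10100111 = 11010011
byte 12: 00100000 xor 10010000 = 10110000
byte 13: 01110100 xor 01111111 = 00001011
byte 14: 01101000 xor 10010111 = 11111111
byte 15: 01100101 xor 11000101 = 10100000

2d 13 0f 0f 4c d8 37 b0 04 22 6b d3 b0 0b ff a0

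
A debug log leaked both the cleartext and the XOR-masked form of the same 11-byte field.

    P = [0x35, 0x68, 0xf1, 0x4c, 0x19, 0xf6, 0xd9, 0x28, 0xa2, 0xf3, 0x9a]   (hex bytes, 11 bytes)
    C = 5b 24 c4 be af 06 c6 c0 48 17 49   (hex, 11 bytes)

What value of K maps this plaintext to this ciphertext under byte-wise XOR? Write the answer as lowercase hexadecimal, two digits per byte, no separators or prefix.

Since C = P ⊕ K, XORing both sides with P gives K = P ⊕ C.
byte 0: 35 ⊕ 5b = 6e
byte 1: 68 ⊕ 24 = 4c
byte 2: f1 ⊕ c4 = 35
byte 3: 4c ⊕ be = f2
byte 4: 19 ⊕ af = b6
byte 5: f6 ⊕ 06 = f0
byte 6: d9 ⊕ c6 = 1f
byte 7: 28 ⊕ c0 = e8
byte 8: a2 ⊕ 48 = ea
byte 9: f3 ⊕ 17 = e4
byte 10: 9a ⊕ 49 = d3

6e4c35f2b6f01fe8eae4d3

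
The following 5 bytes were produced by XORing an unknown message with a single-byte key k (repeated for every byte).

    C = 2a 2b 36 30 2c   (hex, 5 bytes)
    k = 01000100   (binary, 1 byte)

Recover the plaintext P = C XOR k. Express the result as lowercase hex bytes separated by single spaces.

6e 6f 72 74 68

The 1-byte key repeats, so the effective keystream is 44 44 44 44 44.
byte 0:  42 ^  68 = 110
byte 1:  43 ^  68 = 111
byte 2:  54 ^  68 = 114
byte 3:  48 ^  68 = 116
byte 4:  44 ^  68 = 104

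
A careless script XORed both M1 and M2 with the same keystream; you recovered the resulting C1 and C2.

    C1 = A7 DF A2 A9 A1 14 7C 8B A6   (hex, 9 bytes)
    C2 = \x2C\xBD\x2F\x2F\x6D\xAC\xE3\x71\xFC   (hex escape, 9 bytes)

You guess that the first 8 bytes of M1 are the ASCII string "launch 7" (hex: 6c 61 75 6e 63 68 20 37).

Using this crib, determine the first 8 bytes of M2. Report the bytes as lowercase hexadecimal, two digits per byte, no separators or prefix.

e703f8e8afd0bfcd

First, C1 ⊕ C2 = (M1 ⊕ K) ⊕ (M2 ⊕ K) = M1 ⊕ M2, so the key drops out. Then M2 = (M1 ⊕ M2) ⊕ M1 over the first 8 bytes.
byte 0: (a7 XOR 2c) XOR 6c = 8b XOR 6c = e7
byte 1: (df XOR bd) XOR 61 = 62 XOR 61 = 03
byte 2: (a2 XOR 2f) XOR 75 = 8d XOR 75 = f8
byte 3: (a9 XOR 2f) XOR 6e = 86 XOR 6e = e8
byte 4: (a1 XOR 6d) XOR 63 = cc XOR 63 = af
byte 5: (14 XOR ac) XOR 68 = b8 XOR 68 = d0
byte 6: (7c XOR e3) XOR 20 = 9f XOR 20 = bf
byte 7: (8b XOR 71) XOR 37 = fa XOR 37 = cd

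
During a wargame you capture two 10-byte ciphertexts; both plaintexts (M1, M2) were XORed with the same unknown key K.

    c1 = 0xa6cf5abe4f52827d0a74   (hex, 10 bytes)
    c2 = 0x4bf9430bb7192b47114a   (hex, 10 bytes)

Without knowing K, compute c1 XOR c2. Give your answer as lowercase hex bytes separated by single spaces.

c1 ⊕ c2 = (M1 ⊕ K) ⊕ (M2 ⊕ K) = M1 ⊕ M2 — the shared key cancels under XOR.
a6 ^ 4b = ed
cf ^ f9 = 36
5a ^ 43 = 19
be ^ 0b = b5
4f ^ b7 = f8
52 ^ 19 = 4b
82 ^ 2b = a9
7d ^ 47 = 3a
0a ^ 11 = 1b
74 ^ 4a = 3e

ed 36 19 b5 f8 4b a9 3a 1b 3e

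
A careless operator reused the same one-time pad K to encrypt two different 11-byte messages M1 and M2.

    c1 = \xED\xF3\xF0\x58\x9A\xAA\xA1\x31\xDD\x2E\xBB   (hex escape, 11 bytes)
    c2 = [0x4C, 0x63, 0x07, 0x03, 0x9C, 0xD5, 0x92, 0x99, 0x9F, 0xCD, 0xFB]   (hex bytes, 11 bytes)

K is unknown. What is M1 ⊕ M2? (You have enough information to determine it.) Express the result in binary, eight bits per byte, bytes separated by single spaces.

10100001 10010000 11110111 01011011 00000110 01111111 00110011 10101000 01000010 11100011 01000000

c1 ⊕ c2 = (M1 ⊕ K) ⊕ (M2 ⊕ K) = M1 ⊕ M2 — the shared key cancels under XOR.
ed ⊕ 4c = a1
f3 ⊕ 63 = 90
f0 ⊕ 07 = f7
58 ⊕ 03 = 5b
9a ⊕ 9c = 06
aa ⊕ d5 = 7f
a1 ⊕ 92 = 33
31 ⊕ 99 = a8
dd ⊕ 9f = 42
2e ⊕ cd = e3
bb ⊕ fb = 40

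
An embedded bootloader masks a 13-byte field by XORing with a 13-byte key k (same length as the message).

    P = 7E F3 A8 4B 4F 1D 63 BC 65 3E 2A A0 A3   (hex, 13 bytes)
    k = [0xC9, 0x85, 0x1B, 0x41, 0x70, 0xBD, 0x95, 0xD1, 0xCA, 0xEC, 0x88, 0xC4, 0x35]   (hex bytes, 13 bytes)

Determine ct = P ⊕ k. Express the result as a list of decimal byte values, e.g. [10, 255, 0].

XOR is its own inverse, so applying the key byte-wise gives the result directly.
01111110 ⊕ 11001001 = 10110111
11110011 ⊕ 10000101 = 01110110
10101000 ⊕ 00011011 = 10110011
01001011 ⊕ 01000001 = 00001010
01001111 ⊕ 01110000 = 00111111
00011101 ⊕ 10111101 = 10100000
01100011 ⊕ 10010101 = 11110110
10111100 ⊕ 11010001 = 01101101
01100101 ⊕ 11001010 = 10101111
00111110 ⊕ 11101100 = 11010010
00101010 ⊕ 10001000 = 10100010
10100000 ⊕ 11000100 = 01100100
10100011 ⊕ 00110101 = 10010110

[183, 118, 179, 10, 63, 160, 246, 109, 175, 210, 162, 100, 150]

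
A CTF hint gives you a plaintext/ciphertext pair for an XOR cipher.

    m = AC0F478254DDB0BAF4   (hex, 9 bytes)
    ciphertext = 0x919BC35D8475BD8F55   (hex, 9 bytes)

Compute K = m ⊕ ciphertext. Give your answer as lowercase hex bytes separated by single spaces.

3d 94 84 df d0 a8 0d 35 a1

Since ciphertext = m ⊕ K, XORing both sides with m gives K = m ⊕ ciphertext.
ac XOR 91 = 3d
0f XOR 9b = 94
47 XOR c3 = 84
82 XOR 5d = df
54 XOR 84 = d0
dd XOR 75 = a8
b0 XOR bd = 0d
ba XOR 8f = 35
f4 XOR 55 = a1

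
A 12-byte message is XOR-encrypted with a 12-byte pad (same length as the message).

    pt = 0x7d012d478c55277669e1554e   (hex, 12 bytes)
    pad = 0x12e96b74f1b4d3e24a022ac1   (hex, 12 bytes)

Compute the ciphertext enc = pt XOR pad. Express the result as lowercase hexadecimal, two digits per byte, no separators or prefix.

01111101 ^ 00010010 = 01101111
00000001 ^ 11101001 = 11101000
00101101 ^ 01101011 = 01000110
01000111 ^ 01110100 = 00110011
10001100 ^ 11110001 = 01111101
01010101 ^ 10110100 = 11100001
00100111 ^ 11010011 = 11110100
01110110 ^ 11100010 = 10010100
01101001 ^ 01001010 = 00100011
11100001 ^ 00000010 = 11100011
01010101 ^ 00101010 = 01111111
01001110 ^ 11000001 = 10001111

6fe846337de1f49423e37f8f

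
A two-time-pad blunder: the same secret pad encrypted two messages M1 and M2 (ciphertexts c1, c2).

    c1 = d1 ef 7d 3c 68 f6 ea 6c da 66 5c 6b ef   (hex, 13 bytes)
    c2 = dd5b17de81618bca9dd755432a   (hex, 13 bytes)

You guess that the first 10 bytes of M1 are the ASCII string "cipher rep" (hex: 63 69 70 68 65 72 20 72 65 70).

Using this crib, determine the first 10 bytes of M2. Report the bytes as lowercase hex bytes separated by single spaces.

6f dd 1a 8a 8c e5 41 d4 22 c1

First, c1 ⊕ c2 = (M1 ⊕ K) ⊕ (M2 ⊕ K) = M1 ⊕ M2, so the key drops out. Then M2 = (M1 ⊕ M2) ⊕ M1 over the first 10 bytes.
byte 0: (d1 xor dd) xor 63 = 0c xor 63 = 6f
byte 1: (ef xor 5b) xor 69 = b4 xor 69 = dd
byte 2: (7d xor 17) xor 70 = 6a xor 70 = 1a
byte 3: (3c xor de) xor 68 = e2 xor 68 = 8a
byte 4: (68 xor 81) xor 65 = e9 xor 65 = 8c
byte 5: (f6 xor 61) xor 72 = 97 xor 72 = e5
byte 6: (ea xor 8b) xor 20 = 61 xor 20 = 41
byte 7: (6c xor ca) xor 72 = a6 xor 72 = d4
byte 8: (da xor 9d) xor 65 = 47 xor 65 = 22
byte 9: (66 xor d7) xor 70 = b1 xor 70 = c1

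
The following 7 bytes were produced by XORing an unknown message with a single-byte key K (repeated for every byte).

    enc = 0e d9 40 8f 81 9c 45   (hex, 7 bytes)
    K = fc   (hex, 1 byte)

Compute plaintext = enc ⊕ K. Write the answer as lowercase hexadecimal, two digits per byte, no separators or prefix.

The 1-byte key repeats, so the effective keystream is fc fc fc fc fc fc fc.
byte 0: 0e ⊕ fc = f2
byte 1: d9 ⊕ fc = 25
byte 2: 40 ⊕ fc = bc
byte 3: 8f ⊕ fc = 73
byte 4: 81 ⊕ fc = 7d
byte 5: 9c ⊕ fc = 60
byte 6: 45 ⊕ fc = b9

f225bc737d60b9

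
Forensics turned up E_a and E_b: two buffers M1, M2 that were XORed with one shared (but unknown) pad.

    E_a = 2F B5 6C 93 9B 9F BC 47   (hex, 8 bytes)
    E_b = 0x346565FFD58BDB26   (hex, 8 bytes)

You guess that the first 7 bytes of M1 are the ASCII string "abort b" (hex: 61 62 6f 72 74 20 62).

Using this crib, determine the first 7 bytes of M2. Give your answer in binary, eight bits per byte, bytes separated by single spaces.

01111010 10110010 01100110 00011110 00111010 00110100 00000101

First, E_a ⊕ E_b = (M1 ⊕ K) ⊕ (M2 ⊕ K) = M1 ⊕ M2, so the key drops out. Then M2 = (M1 ⊕ M2) ⊕ M1 over the first 7 bytes.
byte 0: (2f ^ 34) ^ 61 = 1b ^ 61 = 7a
byte 1: (b5 ^ 65) ^ 62 = d0 ^ 62 = b2
byte 2: (6c ^ 65) ^ 6f = 09 ^ 6f = 66
byte 3: (93 ^ ff) ^ 72 = 6c ^ 72 = 1e
byte 4: (9b ^ d5) ^ 74 = 4e ^ 74 = 3a
byte 5: (9f ^ 8b) ^ 20 = 14 ^ 20 = 34
byte 6: (bc ^ db) ^ 62 = 67 ^ 62 = 05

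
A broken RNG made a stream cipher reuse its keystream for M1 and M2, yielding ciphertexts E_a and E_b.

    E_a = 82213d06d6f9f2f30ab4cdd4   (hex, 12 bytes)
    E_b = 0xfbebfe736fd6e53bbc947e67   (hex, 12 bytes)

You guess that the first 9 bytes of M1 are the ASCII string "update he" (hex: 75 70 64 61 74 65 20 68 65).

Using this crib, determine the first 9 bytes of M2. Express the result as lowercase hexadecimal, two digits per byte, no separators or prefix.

0cbaa714cd4a37a0d3

First, E_a ⊕ E_b = (M1 ⊕ K) ⊕ (M2 ⊕ K) = M1 ⊕ M2, so the key drops out. Then M2 = (M1 ⊕ M2) ⊕ M1 over the first 9 bytes.
byte 0: (82 ⊕ fb) ⊕ 75 = 79 ⊕ 75 = 0c
byte 1: (21 ⊕ eb) ⊕ 70 = ca ⊕ 70 = ba
byte 2: (3d ⊕ fe) ⊕ 64 = c3 ⊕ 64 = a7
byte 3: (06 ⊕ 73) ⊕ 61 = 75 ⊕ 61 = 14
byte 4: (d6 ⊕ 6f) ⊕ 74 = b9 ⊕ 74 = cd
byte 5: (f9 ⊕ d6) ⊕ 65 = 2f ⊕ 65 = 4a
byte 6: (f2 ⊕ e5) ⊕ 20 = 17 ⊕ 20 = 37
byte 7: (f3 ⊕ 3b) ⊕ 68 = c8 ⊕ 68 = a0
byte 8: (0a ⊕ bc) ⊕ 65 = b6 ⊕ 65 = d3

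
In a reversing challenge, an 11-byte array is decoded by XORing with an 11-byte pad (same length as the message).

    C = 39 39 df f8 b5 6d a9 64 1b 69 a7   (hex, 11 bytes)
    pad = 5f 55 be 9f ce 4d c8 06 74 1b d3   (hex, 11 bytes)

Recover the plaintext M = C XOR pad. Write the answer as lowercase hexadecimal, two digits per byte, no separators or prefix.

666c61677b2061626f7274

00111001 XOR 01011111 = 01100110
00111001 XOR 01010101 = 01101100
11011111 XOR 10111110 = 01100001
11111000 XOR 10011111 = 01100111
10110101 XOR 11001110 = 01111011
01101101 XOR 01001101 = 00100000
10101001 XOR 11001000 = 01100001
01100100 XOR 00000110 = 01100010
00011011 XOR 01110100 = 01101111
01101001 XOR 00011011 = 01110010
10100111 XOR 11010011 = 01110100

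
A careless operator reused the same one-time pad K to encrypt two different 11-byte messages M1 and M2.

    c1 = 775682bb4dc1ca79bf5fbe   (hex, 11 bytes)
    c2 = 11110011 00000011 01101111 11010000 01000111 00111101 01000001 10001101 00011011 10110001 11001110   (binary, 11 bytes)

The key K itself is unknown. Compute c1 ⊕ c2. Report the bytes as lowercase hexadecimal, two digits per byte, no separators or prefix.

c1 ⊕ c2 = (M1 ⊕ K) ⊕ (M2 ⊕ K) = M1 ⊕ M2 — the shared key cancels under XOR.
byte 0: 77 ^ f3 = 84
byte 1: 56 ^ 03 = 55
byte 2: 82 ^ 6f = ed
byte 3: bb ^ d0 = 6b
byte 4: 4d ^ 47 = 0a
byte 5: c1 ^ 3d = fc
byte 6: ca ^ 41 = 8b
byte 7: 79 ^ 8d = f4
byte 8: bf ^ 1b = a4
byte 9: 5f ^ b1 = ee
byte 10: be ^ ce = 70

8455ed6b0afc8bf4a4ee70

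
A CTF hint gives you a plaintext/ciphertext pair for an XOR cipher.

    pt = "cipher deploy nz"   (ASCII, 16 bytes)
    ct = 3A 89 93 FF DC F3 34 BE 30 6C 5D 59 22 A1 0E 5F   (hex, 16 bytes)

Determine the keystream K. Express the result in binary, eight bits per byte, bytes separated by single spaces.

01011001 11100000 11100011 10010111 10111001 10000001 00010100 11011010 01010101 00011100 00110001 00110110 01011011 10000001 01100000 00100101

Since ct = pt ⊕ K, XORing both sides with pt gives K = pt ⊕ ct.
 99 ^  58 =  89
105 ^ 137 = 224
112 ^ 147 = 227
104 ^ 255 = 151
101 ^ 220 = 185
114 ^ 243 = 129
 32 ^  52 =  20
100 ^ 190 = 218
101 ^  48 =  85
112 ^ 108 =  28
108 ^  93 =  49
111 ^  89 =  54
121 ^  34 =  91
 32 ^ 161 = 129
110 ^  14 =  96
122 ^  95 =  37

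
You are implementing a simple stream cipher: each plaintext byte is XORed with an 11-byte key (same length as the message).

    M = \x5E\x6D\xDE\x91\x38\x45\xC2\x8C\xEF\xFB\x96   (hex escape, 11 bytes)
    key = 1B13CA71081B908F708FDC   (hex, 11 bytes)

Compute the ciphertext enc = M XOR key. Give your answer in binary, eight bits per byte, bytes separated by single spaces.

01000101 01111110 00010100 11100000 00110000 01011110 01010010 00000011 10011111 01110100 01001010

5e ^ 1b = 45
6d ^ 13 = 7e
de ^ ca = 14
91 ^ 71 = e0
38 ^ 08 = 30
45 ^ 1b = 5e
c2 ^ 90 = 52
8c ^ 8f = 03
ef ^ 70 = 9f
fb ^ 8f = 74
96 ^ dc = 4a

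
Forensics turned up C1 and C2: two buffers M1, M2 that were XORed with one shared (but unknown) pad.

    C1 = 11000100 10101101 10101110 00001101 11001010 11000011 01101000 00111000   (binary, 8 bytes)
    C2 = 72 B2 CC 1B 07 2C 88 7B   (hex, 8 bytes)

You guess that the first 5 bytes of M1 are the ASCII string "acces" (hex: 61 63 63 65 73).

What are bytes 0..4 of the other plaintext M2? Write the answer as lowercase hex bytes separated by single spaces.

First, C1 ⊕ C2 = (M1 ⊕ K) ⊕ (M2 ⊕ K) = M1 ⊕ M2, so the key drops out. Then M2 = (M1 ⊕ M2) ⊕ M1 over the first 5 bytes.
byte 0: (c4 xor 72) xor 61 = b6 xor 61 = d7
byte 1: (ad xor b2) xor 63 = 1f xor 63 = 7c
byte 2: (ae xor cc) xor 63 = 62 xor 63 = 01
byte 3: (0d xor 1b) xor 65 = 16 xor 65 = 73
byte 4: (ca xor 07) xor 73 = cd xor 73 = be

d7 7c 01 73 be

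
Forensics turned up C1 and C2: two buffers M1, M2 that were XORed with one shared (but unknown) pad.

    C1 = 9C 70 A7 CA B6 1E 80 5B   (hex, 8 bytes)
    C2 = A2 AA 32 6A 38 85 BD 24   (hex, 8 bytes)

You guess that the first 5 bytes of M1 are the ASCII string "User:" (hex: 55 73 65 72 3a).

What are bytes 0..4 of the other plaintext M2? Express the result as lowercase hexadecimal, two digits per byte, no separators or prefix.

6ba9f0d2b4

First, C1 ⊕ C2 = (M1 ⊕ K) ⊕ (M2 ⊕ K) = M1 ⊕ M2, so the key drops out. Then M2 = (M1 ⊕ M2) ⊕ M1 over the first 5 bytes.
byte 0: (9c ^ a2) ^ 55 = 3e ^ 55 = 6b
byte 1: (70 ^ aa) ^ 73 = da ^ 73 = a9
byte 2: (a7 ^ 32) ^ 65 = 95 ^ 65 = f0
byte 3: (ca ^ 6a) ^ 72 = a0 ^ 72 = d2
byte 4: (b6 ^ 38) ^ 3a = 8e ^ 3a = b4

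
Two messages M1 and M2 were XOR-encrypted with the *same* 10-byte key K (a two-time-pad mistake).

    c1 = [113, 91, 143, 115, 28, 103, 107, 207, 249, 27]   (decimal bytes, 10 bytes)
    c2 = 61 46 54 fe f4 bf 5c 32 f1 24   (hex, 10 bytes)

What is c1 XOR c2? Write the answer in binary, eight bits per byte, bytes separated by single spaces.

00010000 00011101 11011011 10001101 11101000 11011000 00110111 11111101 00001000 00111111

c1 ⊕ c2 = (M1 ⊕ K) ⊕ (M2 ⊕ K) = M1 ⊕ M2 — the shared key cancels under XOR.
byte 0: 71 XOR 61 = 10
byte 1: 5b XOR 46 = 1d
byte 2: 8f XOR 54 = db
byte 3: 73 XOR fe = 8d
byte 4: 1c XOR f4 = e8
byte 5: 67 XOR bf = d8
byte 6: 6b XOR 5c = 37
byte 7: cf XOR 32 = fd
byte 8: f9 XOR f1 = 08
byte 9: 1b XOR 24 = 3f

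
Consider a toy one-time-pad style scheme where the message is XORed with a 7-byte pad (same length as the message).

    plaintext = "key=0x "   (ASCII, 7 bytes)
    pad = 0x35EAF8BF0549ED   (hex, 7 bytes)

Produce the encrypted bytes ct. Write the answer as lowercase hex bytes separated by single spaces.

XOR is its own inverse, so applying the key byte-wise gives the result directly.
6b XOR 35 = 5e
65 XOR ea = 8f
79 XOR f8 = 81
3d XOR bf = 82
30 XOR 05 = 35
78 XOR 49 = 31
20 XOR ed = cd

5e 8f 81 82 35 31 cd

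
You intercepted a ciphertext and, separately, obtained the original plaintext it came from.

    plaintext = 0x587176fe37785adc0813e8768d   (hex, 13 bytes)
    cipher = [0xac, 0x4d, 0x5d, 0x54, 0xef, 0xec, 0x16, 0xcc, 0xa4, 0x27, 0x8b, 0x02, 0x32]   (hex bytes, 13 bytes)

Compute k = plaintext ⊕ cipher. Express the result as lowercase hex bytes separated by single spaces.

f4 3c 2b aa d8 94 4c 10 ac 34 63 74 bf

Since cipher = plaintext ⊕ k, XORing both sides with plaintext gives k = plaintext ⊕ cipher.
01011000 ^ 10101100 = 11110100
01110001 ^ 01001101 = 00111100
01110110 ^ 01011101 = 00101011
11111110 ^ 01010100 = 10101010
00110111 ^ 11101111 = 11011000
01111000 ^ 11101100 = 10010100
01011010 ^ 00010110 = 01001100
11011100 ^ 11001100 = 00010000
00001000 ^ 10100100 = 10101100
00010011 ^ 00100111 = 00110100
11101000 ^ 10001011 = 01100011
01110110 ^ 00000010 = 01110100
10001101 ^ 00110010 = 10111111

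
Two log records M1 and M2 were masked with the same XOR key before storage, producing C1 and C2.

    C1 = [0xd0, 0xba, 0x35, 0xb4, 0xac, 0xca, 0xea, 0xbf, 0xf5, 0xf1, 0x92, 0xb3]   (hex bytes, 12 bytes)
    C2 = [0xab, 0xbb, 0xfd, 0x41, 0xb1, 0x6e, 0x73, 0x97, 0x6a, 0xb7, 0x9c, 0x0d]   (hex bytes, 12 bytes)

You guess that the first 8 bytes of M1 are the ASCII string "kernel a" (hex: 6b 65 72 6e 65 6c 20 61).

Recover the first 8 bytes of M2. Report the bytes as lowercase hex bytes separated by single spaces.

10 64 ba 9b 78 c8 b9 49

First, C1 ⊕ C2 = (M1 ⊕ K) ⊕ (M2 ⊕ K) = M1 ⊕ M2, so the key drops out. Then M2 = (M1 ⊕ M2) ⊕ M1 over the first 8 bytes.
byte 0: (d0 xor ab) xor 6b = 7b xor 6b = 10
byte 1: (ba xor bb) xor 65 = 01 xor 65 = 64
byte 2: (35 xor fd) xor 72 = c8 xor 72 = ba
byte 3: (b4 xor 41) xor 6e = f5 xor 6e = 9b
byte 4: (ac xor b1) xor 65 = 1d xor 65 = 78
byte 5: (ca xor 6e) xor 6c = a4 xor 6c = c8
byte 6: (ea xor 73) xor 20 = 99 xor 20 = b9
byte 7: (bf xor 97) xor 61 = 28 xor 61 = 49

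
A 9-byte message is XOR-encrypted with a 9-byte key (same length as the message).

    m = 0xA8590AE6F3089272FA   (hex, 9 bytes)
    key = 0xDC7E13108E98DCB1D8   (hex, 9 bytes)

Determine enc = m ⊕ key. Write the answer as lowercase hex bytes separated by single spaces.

74 27 19 f6 7d 90 4e c3 22

byte 0: 168 xor 220 = 116
byte 1:  89 xor 126 =  39
byte 2:  10 xor  19 =  25
byte 3: 230 xor  16 = 246
byte 4: 243 xor 142 = 125
byte 5:   8 xor 152 = 144
byte 6: 146 xor 220 =  78
byte 7: 114 xor 177 = 195
byte 8: 250 xor 216 =  34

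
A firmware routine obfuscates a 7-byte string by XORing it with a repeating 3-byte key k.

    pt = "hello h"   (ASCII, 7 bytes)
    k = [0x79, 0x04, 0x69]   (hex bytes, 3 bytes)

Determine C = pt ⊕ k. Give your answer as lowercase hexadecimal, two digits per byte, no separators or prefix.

116105156b4911

The 3-byte key repeats, so the effective keystream is 79 04 69 79 04 69 79.
byte 0: 01101000 xor 01111001 = 00010001
byte 1: 01100101 xor 00000100 = 01100001
byte 2: 01101100 xor 01101001 = 00000101
byte 3: 01101100 xor 01111001 = 00010101
byte 4: 01101111 xor 00000100 = 01101011
byte 5: 00100000 xor 01101001 = 01001001
byte 6: 01101000 xor 01111001 = 00010001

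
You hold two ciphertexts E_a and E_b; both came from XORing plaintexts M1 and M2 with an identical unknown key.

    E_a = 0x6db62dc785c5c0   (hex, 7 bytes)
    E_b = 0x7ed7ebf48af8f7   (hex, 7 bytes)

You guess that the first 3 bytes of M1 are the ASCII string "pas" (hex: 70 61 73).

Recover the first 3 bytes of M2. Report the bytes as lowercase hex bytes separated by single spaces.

63 00 b5

First, E_a ⊕ E_b = (M1 ⊕ K) ⊕ (M2 ⊕ K) = M1 ⊕ M2, so the key drops out. Then M2 = (M1 ⊕ M2) ⊕ M1 over the first 3 bytes.
byte 0: (6d xor 7e) xor 70 = 13 xor 70 = 63
byte 1: (b6 xor d7) xor 61 = 61 xor 61 = 00
byte 2: (2d xor eb) xor 73 = c6 xor 73 = b5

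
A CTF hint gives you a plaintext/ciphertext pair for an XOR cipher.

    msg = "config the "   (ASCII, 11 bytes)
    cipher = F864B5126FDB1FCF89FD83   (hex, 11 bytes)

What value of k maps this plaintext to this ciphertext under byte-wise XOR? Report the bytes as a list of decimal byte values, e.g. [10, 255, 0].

Since cipher = msg ⊕ k, XORing both sides with msg gives k = msg ⊕ cipher.
63 XOR f8 = 9b
6f XOR 64 = 0b
6e XOR b5 = db
66 XOR 12 = 74
69 XOR 6f = 06
67 XOR db = bc
20 XOR 1f = 3f
74 XOR cf = bb
68 XOR 89 = e1
65 XOR fd = 98
20 XOR 83 = a3

[155, 11, 219, 116, 6, 188, 63, 187, 225, 152, 163]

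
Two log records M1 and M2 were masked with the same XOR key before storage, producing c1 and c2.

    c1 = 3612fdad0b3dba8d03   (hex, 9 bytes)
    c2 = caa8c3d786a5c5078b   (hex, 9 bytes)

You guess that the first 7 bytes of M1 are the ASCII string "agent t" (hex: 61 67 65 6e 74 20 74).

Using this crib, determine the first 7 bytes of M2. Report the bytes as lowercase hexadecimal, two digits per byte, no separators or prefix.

First, c1 ⊕ c2 = (M1 ⊕ K) ⊕ (M2 ⊕ K) = M1 ⊕ M2, so the key drops out. Then M2 = (M1 ⊕ M2) ⊕ M1 over the first 7 bytes.
byte 0: (36 XOR ca) XOR 61 = fc XOR 61 = 9d
byte 1: (12 XOR a8) XOR 67 = ba XOR 67 = dd
byte 2: (fd XOR c3) XOR 65 = 3e XOR 65 = 5b
byte 3: (ad XOR d7) XOR 6e = 7a XOR 6e = 14
byte 4: (0b XOR 86) XOR 74 = 8d XOR 74 = f9
byte 5: (3d XOR a5) XOR 20 = 98 XOR 20 = b8
byte 6: (ba XOR c5) XOR 74 = 7f XOR 74 = 0b

9ddd5b14f9b80b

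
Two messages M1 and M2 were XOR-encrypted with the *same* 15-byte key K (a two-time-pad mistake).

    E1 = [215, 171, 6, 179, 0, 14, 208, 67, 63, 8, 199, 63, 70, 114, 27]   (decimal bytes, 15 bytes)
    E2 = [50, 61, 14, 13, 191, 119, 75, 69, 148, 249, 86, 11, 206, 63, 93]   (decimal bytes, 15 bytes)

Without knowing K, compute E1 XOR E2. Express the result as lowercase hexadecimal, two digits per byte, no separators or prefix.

E1 ⊕ E2 = (M1 ⊕ K) ⊕ (M2 ⊕ K) = M1 ⊕ M2 — the shared key cancels under XOR.
215 xor  50 = 229
171 xor  61 = 150
  6 xor  14 =   8
179 xor  13 = 190
  0 xor 191 = 191
 14 xor 119 = 121
208 xor  75 = 155
 67 xor  69 =   6
 63 xor 148 = 171
  8 xor 249 = 241
199 xor  86 = 145
 63 xor  11 =  52
 70 xor 206 = 136
114 xor  63 =  77
 27 xor  93 =  70

e59608bebf799b06abf19134884d46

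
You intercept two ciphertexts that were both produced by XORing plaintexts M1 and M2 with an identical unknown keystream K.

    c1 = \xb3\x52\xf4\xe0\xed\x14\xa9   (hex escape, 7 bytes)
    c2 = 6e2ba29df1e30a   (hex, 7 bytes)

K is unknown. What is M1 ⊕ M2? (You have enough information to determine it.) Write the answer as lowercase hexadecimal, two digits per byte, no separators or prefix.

c1 ⊕ c2 = (M1 ⊕ K) ⊕ (M2 ⊕ K) = M1 ⊕ M2 — the shared key cancels under XOR.
b3 ^ 6e = dd
52 ^ 2b = 79
f4 ^ a2 = 56
e0 ^ 9d = 7d
ed ^ f1 = 1c
14 ^ e3 = f7
a9 ^ 0a = a3

dd79567d1cf7a3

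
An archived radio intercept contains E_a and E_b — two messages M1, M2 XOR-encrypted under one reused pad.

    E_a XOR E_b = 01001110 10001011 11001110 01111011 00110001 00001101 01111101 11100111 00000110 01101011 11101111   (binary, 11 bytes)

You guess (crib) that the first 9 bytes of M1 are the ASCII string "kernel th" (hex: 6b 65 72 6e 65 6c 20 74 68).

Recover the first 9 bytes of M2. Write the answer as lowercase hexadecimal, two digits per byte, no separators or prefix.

Since E_a ⊕ E_b = M1 ⊕ M2, XORing with the guessed M1 bytes yields the corresponding M2 bytes: M2 = (E_a ⊕ E_b) ⊕ M1.
 78 xor 107 =  37
139 xor 101 = 238
206 xor 114 = 188
123 xor 110 =  21
 49 xor 101 =  84
 13 xor 108 =  97
125 xor  32 =  93
231 xor 116 = 147
  6 xor 104 = 110

25eebc1554615d936e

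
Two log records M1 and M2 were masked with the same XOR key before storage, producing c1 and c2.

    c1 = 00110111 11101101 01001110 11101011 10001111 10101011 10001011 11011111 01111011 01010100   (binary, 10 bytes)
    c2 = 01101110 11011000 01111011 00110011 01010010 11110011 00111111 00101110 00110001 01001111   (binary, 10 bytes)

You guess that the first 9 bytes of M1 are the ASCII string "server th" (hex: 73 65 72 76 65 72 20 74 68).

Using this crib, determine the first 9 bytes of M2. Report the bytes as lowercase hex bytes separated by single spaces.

2a 50 47 ae b8 2a 94 85 22

First, c1 ⊕ c2 = (M1 ⊕ K) ⊕ (M2 ⊕ K) = M1 ⊕ M2, so the key drops out. Then M2 = (M1 ⊕ M2) ⊕ M1 over the first 9 bytes.
byte 0: (37 ⊕ 6e) ⊕ 73 = 59 ⊕ 73 = 2a
byte 1: (ed ⊕ d8) ⊕ 65 = 35 ⊕ 65 = 50
byte 2: (4e ⊕ 7b) ⊕ 72 = 35 ⊕ 72 = 47
byte 3: (eb ⊕ 33) ⊕ 76 = d8 ⊕ 76 = ae
byte 4: (8f ⊕ 52) ⊕ 65 = dd ⊕ 65 = b8
byte 5: (ab ⊕ f3) ⊕ 72 = 58 ⊕ 72 = 2a
byte 6: (8b ⊕ 3f) ⊕ 20 = b4 ⊕ 20 = 94
byte 7: (df ⊕ 2e) ⊕ 74 = f1 ⊕ 74 = 85
byte 8: (7b ⊕ 31) ⊕ 68 = 4a ⊕ 68 = 22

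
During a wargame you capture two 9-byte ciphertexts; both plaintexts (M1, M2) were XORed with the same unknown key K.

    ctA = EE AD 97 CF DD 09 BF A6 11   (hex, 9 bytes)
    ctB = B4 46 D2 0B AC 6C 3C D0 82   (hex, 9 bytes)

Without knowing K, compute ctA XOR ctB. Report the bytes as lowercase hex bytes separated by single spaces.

5a eb 45 c4 71 65 83 76 93

ctA ⊕ ctB = (M1 ⊕ K) ⊕ (M2 ⊕ K) = M1 ⊕ M2 — the shared key cancels under XOR.
byte 0: ee ^ b4 = 5a
byte 1: ad ^ 46 = eb
byte 2: 97 ^ d2 = 45
byte 3: cf ^ 0b = c4
byte 4: dd ^ ac = 71
byte 5: 09 ^ 6c = 65
byte 6: bf ^ 3c = 83
byte 7: a6 ^ d0 = 76
byte 8: 11 ^ 82 = 93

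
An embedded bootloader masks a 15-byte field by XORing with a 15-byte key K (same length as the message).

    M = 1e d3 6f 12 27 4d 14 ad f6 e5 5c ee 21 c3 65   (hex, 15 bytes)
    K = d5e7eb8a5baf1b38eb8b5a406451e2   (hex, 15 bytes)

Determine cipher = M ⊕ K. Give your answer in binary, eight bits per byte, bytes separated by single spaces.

11001011 00110100 10000100 10011000 01111100 11100010 00001111 10010101 00011101 01101110 00000110 10101110 01000101 10010010 10000111

XOR is its own inverse, so applying the key byte-wise gives the result directly.
1e XOR d5 = cb
d3 XOR e7 = 34
6f XOR eb = 84
12 XOR 8a = 98
27 XOR 5b = 7c
4d XOR af = e2
14 XOR 1b = 0f
ad XOR 38 = 95
f6 XOR eb = 1d
e5 XOR 8b = 6e
5c XOR 5a = 06
ee XOR 40 = ae
21 XOR 64 = 45
c3 XOR 51 = 92
65 XOR e2 = 87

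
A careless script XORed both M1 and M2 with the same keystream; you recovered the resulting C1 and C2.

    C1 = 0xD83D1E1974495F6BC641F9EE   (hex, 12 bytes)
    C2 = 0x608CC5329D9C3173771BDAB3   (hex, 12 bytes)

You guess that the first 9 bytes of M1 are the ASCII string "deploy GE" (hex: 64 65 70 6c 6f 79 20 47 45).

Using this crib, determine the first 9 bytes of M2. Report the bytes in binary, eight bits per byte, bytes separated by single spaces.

11011100 11010100 10101011 01000111 10000110 10101100 01001110 01011111 11110100

First, C1 ⊕ C2 = (M1 ⊕ K) ⊕ (M2 ⊕ K) = M1 ⊕ M2, so the key drops out. Then M2 = (M1 ⊕ M2) ⊕ M1 over the first 9 bytes.
byte 0: (d8 ⊕ 60) ⊕ 64 = b8 ⊕ 64 = dc
byte 1: (3d ⊕ 8c) ⊕ 65 = b1 ⊕ 65 = d4
byte 2: (1e ⊕ c5) ⊕ 70 = db ⊕ 70 = ab
byte 3: (19 ⊕ 32) ⊕ 6c = 2b ⊕ 6c = 47
byte 4: (74 ⊕ 9d) ⊕ 6f = e9 ⊕ 6f = 86
byte 5: (49 ⊕ 9c) ⊕ 79 = d5 ⊕ 79 = ac
byte 6: (5f ⊕ 31) ⊕ 20 = 6e ⊕ 20 = 4e
byte 7: (6b ⊕ 73) ⊕ 47 = 18 ⊕ 47 = 5f
byte 8: (c6 ⊕ 77) ⊕ 45 = b1 ⊕ 45 = f4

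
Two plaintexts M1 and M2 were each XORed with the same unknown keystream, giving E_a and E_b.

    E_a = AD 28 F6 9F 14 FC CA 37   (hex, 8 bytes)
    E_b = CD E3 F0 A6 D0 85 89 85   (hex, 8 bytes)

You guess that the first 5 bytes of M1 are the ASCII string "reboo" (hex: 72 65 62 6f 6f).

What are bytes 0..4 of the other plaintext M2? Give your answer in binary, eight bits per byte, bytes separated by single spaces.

00010010 10101110 01100100 01010110 10101011

First, E_a ⊕ E_b = (M1 ⊕ K) ⊕ (M2 ⊕ K) = M1 ⊕ M2, so the key drops out. Then M2 = (M1 ⊕ M2) ⊕ M1 over the first 5 bytes.
byte 0: (ad xor cd) xor 72 = 60 xor 72 = 12
byte 1: (28 xor e3) xor 65 = cb xor 65 = ae
byte 2: (f6 xor f0) xor 62 = 06 xor 62 = 64
byte 3: (9f xor a6) xor 6f = 39 xor 6f = 56
byte 4: (14 xor d0) xor 6f = c4 xor 6f = ab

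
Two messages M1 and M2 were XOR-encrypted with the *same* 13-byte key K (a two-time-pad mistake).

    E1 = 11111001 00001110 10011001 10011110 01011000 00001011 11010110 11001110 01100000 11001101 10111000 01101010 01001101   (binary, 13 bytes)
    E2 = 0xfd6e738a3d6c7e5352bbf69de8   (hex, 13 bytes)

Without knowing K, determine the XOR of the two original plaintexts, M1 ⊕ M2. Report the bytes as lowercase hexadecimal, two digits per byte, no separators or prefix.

0460ea146567a89d32764ef7a5

E1 ⊕ E2 = (M1 ⊕ K) ⊕ (M2 ⊕ K) = M1 ⊕ M2 — the shared key cancels under XOR.
f9 XOR fd = 04
0e XOR 6e = 60
99 XOR 73 = ea
9e XOR 8a = 14
58 XOR 3d = 65
0b XOR 6c = 67
d6 XOR 7e = a8
ce XOR 53 = 9d
60 XOR 52 = 32
cd XOR bb = 76
b8 XOR f6 = 4e
6a XOR 9d = f7
4d XOR e8 = a5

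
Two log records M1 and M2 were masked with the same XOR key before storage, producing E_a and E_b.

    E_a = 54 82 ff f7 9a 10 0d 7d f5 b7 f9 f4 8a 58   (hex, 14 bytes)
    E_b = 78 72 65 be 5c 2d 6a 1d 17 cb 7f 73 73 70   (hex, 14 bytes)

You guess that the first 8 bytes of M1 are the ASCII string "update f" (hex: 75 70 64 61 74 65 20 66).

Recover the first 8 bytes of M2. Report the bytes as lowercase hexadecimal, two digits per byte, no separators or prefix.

First, E_a ⊕ E_b = (M1 ⊕ K) ⊕ (M2 ⊕ K) = M1 ⊕ M2, so the key drops out. Then M2 = (M1 ⊕ M2) ⊕ M1 over the first 8 bytes.
byte 0: (54 xor 78) xor 75 = 2c xor 75 = 59
byte 1: (82 xor 72) xor 70 = f0 xor 70 = 80
byte 2: (ff xor 65) xor 64 = 9a xor 64 = fe
byte 3: (f7 xor be) xor 61 = 49 xor 61 = 28
byte 4: (9a xor 5c) xor 74 = c6 xor 74 = b2
byte 5: (10 xor 2d) xor 65 = 3d xor 65 = 58
byte 6: (0d xor 6a) xor 20 = 67 xor 20 = 47
byte 7: (7d xor 1d) xor 66 = 60 xor 66 = 06

5980fe28b2584706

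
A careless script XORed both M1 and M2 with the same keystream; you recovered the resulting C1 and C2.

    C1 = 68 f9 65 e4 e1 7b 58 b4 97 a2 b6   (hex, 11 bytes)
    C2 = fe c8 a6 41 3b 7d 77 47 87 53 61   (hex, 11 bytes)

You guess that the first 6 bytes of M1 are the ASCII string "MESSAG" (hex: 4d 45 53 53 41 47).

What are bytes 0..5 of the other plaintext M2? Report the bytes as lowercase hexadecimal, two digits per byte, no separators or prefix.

First, C1 ⊕ C2 = (M1 ⊕ K) ⊕ (M2 ⊕ K) = M1 ⊕ M2, so the key drops out. Then M2 = (M1 ⊕ M2) ⊕ M1 over the first 6 bytes.
byte 0: (68 ⊕ fe) ⊕ 4d = 96 ⊕ 4d = db
byte 1: (f9 ⊕ c8) ⊕ 45 = 31 ⊕ 45 = 74
byte 2: (65 ⊕ a6) ⊕ 53 = c3 ⊕ 53 = 90
byte 3: (e4 ⊕ 41) ⊕ 53 = a5 ⊕ 53 = f6
byte 4: (e1 ⊕ 3b) ⊕ 41 = da ⊕ 41 = 9b
byte 5: (7b ⊕ 7d) ⊕ 47 = 06 ⊕ 47 = 41

db7490f69b41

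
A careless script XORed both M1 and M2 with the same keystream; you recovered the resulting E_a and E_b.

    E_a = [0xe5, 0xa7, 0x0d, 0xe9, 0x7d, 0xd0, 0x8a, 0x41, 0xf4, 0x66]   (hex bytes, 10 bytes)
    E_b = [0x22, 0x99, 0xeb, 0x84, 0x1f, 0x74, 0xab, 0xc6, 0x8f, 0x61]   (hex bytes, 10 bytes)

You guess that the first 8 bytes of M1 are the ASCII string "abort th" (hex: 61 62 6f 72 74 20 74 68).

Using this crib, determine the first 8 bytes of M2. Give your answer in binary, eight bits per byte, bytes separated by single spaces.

First, E_a ⊕ E_b = (M1 ⊕ K) ⊕ (M2 ⊕ K) = M1 ⊕ M2, so the key drops out. Then M2 = (M1 ⊕ M2) ⊕ M1 over the first 8 bytes.
byte 0: (e5 ⊕ 22) ⊕ 61 = c7 ⊕ 61 = a6
byte 1: (a7 ⊕ 99) ⊕ 62 = 3e ⊕ 62 = 5c
byte 2: (0d ⊕ eb) ⊕ 6f = e6 ⊕ 6f = 89
byte 3: (e9 ⊕ 84) ⊕ 72 = 6d ⊕ 72 = 1f
byte 4: (7d ⊕ 1f) ⊕ 74 = 62 ⊕ 74 = 16
byte 5: (d0 ⊕ 74) ⊕ 20 = a4 ⊕ 20 = 84
byte 6: (8a ⊕ ab) ⊕ 74 = 21 ⊕ 74 = 55
byte 7: (41 ⊕ c6) ⊕ 68 = 87 ⊕ 68 = ef

10100110 01011100 10001001 00011111 00010110 10000100 01010101 11101111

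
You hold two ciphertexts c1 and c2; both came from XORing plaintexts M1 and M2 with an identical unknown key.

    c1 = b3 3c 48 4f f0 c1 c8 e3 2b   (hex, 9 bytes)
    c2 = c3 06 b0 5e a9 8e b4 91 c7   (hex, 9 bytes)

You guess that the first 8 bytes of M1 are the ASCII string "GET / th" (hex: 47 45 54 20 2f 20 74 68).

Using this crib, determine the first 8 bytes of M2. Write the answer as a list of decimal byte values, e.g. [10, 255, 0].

[55, 127, 172, 49, 118, 111, 8, 26]

First, c1 ⊕ c2 = (M1 ⊕ K) ⊕ (M2 ⊕ K) = M1 ⊕ M2, so the key drops out. Then M2 = (M1 ⊕ M2) ⊕ M1 over the first 8 bytes.
byte 0: (b3 XOR c3) XOR 47 = 70 XOR 47 = 37
byte 1: (3c XOR 06) XOR 45 = 3a XOR 45 = 7f
byte 2: (48 XOR b0) XOR 54 = f8 XOR 54 = ac
byte 3: (4f XOR 5e) XOR 20 = 11 XOR 20 = 31
byte 4: (f0 XOR a9) XOR 2f = 59 XOR 2f = 76
byte 5: (c1 XOR 8e) XOR 20 = 4f XOR 20 = 6f
byte 6: (c8 XOR b4) XOR 74 = 7c XOR 74 = 08
byte 7: (e3 XOR 91) XOR 68 = 72 XOR 68 = 1a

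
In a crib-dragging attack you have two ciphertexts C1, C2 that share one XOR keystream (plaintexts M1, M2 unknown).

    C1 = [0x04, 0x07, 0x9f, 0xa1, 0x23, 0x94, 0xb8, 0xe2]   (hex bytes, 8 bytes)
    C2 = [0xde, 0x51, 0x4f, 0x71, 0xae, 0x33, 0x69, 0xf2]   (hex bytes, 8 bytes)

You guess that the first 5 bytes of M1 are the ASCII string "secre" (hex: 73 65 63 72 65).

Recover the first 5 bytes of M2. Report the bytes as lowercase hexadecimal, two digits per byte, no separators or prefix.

a933b3a2e8

First, C1 ⊕ C2 = (M1 ⊕ K) ⊕ (M2 ⊕ K) = M1 ⊕ M2, so the key drops out. Then M2 = (M1 ⊕ M2) ⊕ M1 over the first 5 bytes.
byte 0: (04 XOR de) XOR 73 = da XOR 73 = a9
byte 1: (07 XOR 51) XOR 65 = 56 XOR 65 = 33
byte 2: (9f XOR 4f) XOR 63 = d0 XOR 63 = b3
byte 3: (a1 XOR 71) XOR 72 = d0 XOR 72 = a2
byte 4: (23 XOR ae) XOR 65 = 8d XOR 65 = e8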